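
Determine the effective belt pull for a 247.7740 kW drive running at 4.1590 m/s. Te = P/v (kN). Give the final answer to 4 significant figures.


Te = P / v = 247.7740 / 4.1590
Te = 59.58 kN


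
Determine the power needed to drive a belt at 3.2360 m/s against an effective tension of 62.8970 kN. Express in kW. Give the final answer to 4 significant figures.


P = Te * v = 62.8970 * 3.2360
P = 203.5 kW


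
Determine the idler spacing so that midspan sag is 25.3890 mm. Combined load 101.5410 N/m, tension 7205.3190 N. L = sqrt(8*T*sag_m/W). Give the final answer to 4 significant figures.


sag = 25.3890/1000 = 0.025389 m
L = sqrt(8 * 7205.3190 * 0.025389 / 101.5410)
L = 3.796 m


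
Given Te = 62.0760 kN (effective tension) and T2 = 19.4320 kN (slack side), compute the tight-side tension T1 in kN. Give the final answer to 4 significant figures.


T1 = Te + T2 = 62.0760 + 19.4320
T1 = 81.51 kN


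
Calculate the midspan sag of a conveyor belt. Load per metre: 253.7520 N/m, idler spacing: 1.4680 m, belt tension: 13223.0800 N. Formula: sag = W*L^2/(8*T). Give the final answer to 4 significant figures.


sag = 253.7520 * 1.4680^2 / (8 * 13223.0800)
sag = 0.005169 m


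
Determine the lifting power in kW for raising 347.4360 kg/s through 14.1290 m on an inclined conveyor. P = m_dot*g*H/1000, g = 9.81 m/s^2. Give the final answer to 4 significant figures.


P = 347.4360 * 9.81 * 14.1290 / 1000
P = 48.16 kW


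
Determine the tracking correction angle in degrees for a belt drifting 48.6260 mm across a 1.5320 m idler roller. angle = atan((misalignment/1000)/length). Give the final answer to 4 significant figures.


misalign_m = 48.6260 / 1000 = 0.048626 m
angle = atan(0.048626 / 1.5320)
angle = 1.818 deg


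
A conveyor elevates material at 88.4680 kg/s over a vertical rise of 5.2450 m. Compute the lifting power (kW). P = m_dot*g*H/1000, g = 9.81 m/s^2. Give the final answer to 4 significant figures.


P = 88.4680 * 9.81 * 5.2450 / 1000
P = 4.552 kW


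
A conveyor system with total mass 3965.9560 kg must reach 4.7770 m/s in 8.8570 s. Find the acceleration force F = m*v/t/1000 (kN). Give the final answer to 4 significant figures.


F = 3965.9560 * 4.7770 / 8.8570 / 1000
F = 2.139 kN


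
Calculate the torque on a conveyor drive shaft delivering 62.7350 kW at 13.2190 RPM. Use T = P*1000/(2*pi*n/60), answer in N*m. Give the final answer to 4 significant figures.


omega = 2*pi*13.2190/60 = 1.38429 rad/s
T = 62.7350*1000 / 1.38429
T = 45320 N*m


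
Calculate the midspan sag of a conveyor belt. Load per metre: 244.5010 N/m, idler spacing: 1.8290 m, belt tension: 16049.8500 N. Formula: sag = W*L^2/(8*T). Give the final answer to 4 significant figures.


sag = 244.5010 * 1.8290^2 / (8 * 16049.8500)
sag = 0.006370 m


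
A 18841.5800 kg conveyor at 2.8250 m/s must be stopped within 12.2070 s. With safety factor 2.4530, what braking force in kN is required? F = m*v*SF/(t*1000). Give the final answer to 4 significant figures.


F = 18841.5800 * 2.8250 / 12.2070 * 2.4530 / 1000
F = 10.70 kN


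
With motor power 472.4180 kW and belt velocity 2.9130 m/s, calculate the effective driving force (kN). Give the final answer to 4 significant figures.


Te = P / v = 472.4180 / 2.9130
Te = 162.2 kN


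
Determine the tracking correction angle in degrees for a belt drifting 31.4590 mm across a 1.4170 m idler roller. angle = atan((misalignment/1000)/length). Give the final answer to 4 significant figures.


misalign_m = 31.4590 / 1000 = 0.031459 m
angle = atan(0.031459 / 1.4170)
angle = 1.272 deg


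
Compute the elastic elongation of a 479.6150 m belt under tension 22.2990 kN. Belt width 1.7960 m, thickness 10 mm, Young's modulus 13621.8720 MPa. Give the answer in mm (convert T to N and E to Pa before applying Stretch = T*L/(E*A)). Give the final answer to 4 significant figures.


A = 1.7960 * 0.01 = 0.01796 m^2
Stretch = 22.2990*1000 * 479.6150 / (13621.8720e6 * 0.01796) * 1000
Stretch = 43.72 mm


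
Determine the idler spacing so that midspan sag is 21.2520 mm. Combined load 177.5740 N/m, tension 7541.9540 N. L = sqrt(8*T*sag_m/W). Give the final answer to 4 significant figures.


sag = 21.2520/1000 = 0.021252 m
L = sqrt(8 * 7541.9540 * 0.021252 / 177.5740)
L = 2.687 m


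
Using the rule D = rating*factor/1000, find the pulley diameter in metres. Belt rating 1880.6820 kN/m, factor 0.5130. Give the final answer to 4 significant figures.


D = 1880.6820 * 0.5130 / 1000
D = 0.9648 m


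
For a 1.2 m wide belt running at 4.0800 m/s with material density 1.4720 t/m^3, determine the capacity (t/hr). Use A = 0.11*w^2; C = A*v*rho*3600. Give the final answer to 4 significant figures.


A = 0.11 * 1.2^2 = 0.1584 m^2
C = 0.1584 * 4.0800 * 1.4720 * 3600
C = 3425 t/hr


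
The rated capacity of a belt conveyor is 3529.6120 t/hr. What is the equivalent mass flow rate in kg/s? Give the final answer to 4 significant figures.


m_dot = 3529.6120 * 1000 / 3600
m_dot = 980.4 kg/s


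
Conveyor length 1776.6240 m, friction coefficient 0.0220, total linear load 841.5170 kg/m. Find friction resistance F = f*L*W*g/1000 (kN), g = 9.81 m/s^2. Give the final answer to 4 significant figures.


F = 0.0220 * 1776.6240 * 841.5170 * 9.81 / 1000
F = 322.7 kN


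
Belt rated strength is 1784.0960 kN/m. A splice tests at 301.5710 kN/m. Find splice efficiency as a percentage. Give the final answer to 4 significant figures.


Eff = 301.5710 / 1784.0960 * 100
Eff = 16.90 %


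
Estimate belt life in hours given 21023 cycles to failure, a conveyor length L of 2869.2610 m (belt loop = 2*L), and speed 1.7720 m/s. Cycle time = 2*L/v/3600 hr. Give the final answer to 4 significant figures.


cycle_time = 2 * 2869.2610 / 1.7720 / 3600 = 0.899568 hr
life = 21023 * 0.899568 = 18910 hours


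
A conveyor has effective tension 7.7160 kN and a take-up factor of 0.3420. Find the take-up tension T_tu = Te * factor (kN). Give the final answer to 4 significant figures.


T_tu = 7.7160 * 0.3420
T_tu = 2.639 kN


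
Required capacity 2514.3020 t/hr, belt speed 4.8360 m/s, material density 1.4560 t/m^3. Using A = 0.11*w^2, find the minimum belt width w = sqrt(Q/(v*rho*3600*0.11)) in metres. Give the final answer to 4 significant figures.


A_req = 2514.3020 / (4.8360 * 1.4560 * 3600) = 0.0991899 m^2
w = sqrt(0.0991899 / 0.11)
w = 0.9496 m


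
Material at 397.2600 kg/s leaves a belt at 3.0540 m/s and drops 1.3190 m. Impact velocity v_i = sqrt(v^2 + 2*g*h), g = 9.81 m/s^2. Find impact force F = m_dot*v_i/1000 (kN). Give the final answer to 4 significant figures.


v_i = sqrt(3.0540^2 + 2*9.81*1.3190) = 5.93344 m/s
F = 397.2600 * 5.93344 / 1000
F = 2.357 kN


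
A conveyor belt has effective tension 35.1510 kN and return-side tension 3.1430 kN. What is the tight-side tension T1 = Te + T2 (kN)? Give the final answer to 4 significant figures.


T1 = Te + T2 = 35.1510 + 3.1430
T1 = 38.29 kN


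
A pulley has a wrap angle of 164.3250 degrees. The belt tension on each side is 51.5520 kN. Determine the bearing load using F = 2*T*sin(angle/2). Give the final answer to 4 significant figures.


F = 2 * 51.5520 * sin(164.3250/2 deg)
F = 102.1 kN


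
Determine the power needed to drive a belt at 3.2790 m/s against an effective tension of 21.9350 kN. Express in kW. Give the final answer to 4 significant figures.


P = Te * v = 21.9350 * 3.2790
P = 71.92 kW


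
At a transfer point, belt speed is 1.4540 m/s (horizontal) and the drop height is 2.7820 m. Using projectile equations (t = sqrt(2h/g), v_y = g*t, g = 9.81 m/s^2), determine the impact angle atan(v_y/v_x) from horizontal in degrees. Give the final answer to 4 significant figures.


t = sqrt(2*2.7820/9.81) = 0.753111 s
v_y = 9.81 * 0.753111 = 7.38802 m/s
angle = atan(7.38802 / 1.4540) = 78.87 deg


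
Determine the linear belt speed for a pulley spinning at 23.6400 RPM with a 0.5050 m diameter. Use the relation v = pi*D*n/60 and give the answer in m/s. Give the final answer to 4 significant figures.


v = pi * 0.5050 * 23.6400 / 60
v = 0.6251 m/s


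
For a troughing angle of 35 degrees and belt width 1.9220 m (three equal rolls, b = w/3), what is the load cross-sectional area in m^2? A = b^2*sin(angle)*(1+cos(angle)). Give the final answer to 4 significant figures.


b = 1.9220/3 = 0.640667 m
A = 0.640667^2 * sin(35 deg) * (1 + cos(35 deg))
A = 0.4283 m^2


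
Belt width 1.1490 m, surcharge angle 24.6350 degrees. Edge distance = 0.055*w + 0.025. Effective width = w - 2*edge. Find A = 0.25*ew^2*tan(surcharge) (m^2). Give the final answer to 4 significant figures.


edge = 0.055*1.1490 + 0.025 = 0.088195 m
ew = 1.1490 - 2*0.088195 = 0.97261 m
A = 0.25 * 0.97261^2 * tan(24.6350 deg)
A = 0.1084 m^2


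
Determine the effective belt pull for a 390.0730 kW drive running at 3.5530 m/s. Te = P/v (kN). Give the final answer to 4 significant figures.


Te = P / v = 390.0730 / 3.5530
Te = 109.8 kN


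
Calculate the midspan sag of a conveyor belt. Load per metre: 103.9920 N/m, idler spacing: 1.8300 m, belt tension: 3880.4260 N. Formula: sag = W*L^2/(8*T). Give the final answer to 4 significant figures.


sag = 103.9920 * 1.8300^2 / (8 * 3880.4260)
sag = 0.01122 m


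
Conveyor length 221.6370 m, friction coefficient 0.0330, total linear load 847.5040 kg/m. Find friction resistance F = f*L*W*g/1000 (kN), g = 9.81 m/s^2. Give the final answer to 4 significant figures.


F = 0.0330 * 221.6370 * 847.5040 * 9.81 / 1000
F = 60.81 kN


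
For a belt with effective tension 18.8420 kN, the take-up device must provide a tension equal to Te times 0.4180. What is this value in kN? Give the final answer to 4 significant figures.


T_tu = 18.8420 * 0.4180
T_tu = 7.876 kN


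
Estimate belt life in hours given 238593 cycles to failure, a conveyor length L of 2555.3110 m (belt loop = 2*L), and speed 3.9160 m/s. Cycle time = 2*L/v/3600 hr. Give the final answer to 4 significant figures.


cycle_time = 2 * 2555.3110 / 3.9160 / 3600 = 0.362517 hr
life = 238593 * 0.362517 = 86490 hours


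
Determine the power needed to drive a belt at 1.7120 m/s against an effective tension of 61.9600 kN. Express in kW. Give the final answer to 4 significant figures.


P = Te * v = 61.9600 * 1.7120
P = 106.1 kW


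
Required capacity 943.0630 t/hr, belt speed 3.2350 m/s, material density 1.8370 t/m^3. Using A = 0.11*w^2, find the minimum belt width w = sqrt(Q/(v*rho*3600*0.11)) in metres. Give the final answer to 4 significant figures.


A_req = 943.0630 / (3.2350 * 1.8370 * 3600) = 0.0440813 m^2
w = sqrt(0.0440813 / 0.11)
w = 0.6330 m


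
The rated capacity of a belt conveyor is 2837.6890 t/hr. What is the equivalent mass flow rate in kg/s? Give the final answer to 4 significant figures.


m_dot = 2837.6890 * 1000 / 3600
m_dot = 788.2 kg/s


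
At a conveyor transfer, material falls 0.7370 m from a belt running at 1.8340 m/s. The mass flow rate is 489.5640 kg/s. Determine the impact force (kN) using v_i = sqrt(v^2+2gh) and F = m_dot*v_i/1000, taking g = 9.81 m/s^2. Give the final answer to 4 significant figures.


v_i = sqrt(1.8340^2 + 2*9.81*0.7370) = 4.22179 m/s
F = 489.5640 * 4.22179 / 1000
F = 2.067 kN


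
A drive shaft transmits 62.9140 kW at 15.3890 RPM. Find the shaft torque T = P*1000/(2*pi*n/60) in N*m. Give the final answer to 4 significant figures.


omega = 2*pi*15.3890/60 = 1.61153 rad/s
T = 62.9140*1000 / 1.61153
T = 39040 N*m


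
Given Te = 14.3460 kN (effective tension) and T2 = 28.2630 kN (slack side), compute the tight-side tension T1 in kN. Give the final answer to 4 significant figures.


T1 = Te + T2 = 14.3460 + 28.2630
T1 = 42.61 kN


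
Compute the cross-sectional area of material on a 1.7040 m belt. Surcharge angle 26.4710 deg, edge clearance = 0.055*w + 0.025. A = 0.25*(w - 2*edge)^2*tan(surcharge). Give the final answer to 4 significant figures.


edge = 0.055*1.7040 + 0.025 = 0.11872 m
ew = 1.7040 - 2*0.11872 = 1.46656 m
A = 0.25 * 1.46656^2 * tan(26.4710 deg)
A = 0.2677 m^2


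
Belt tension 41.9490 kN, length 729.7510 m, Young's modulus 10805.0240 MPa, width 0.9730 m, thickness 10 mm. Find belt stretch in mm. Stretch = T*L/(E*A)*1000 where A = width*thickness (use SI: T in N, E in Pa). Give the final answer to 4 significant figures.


A = 0.9730 * 0.01 = 0.00973 m^2
Stretch = 41.9490*1000 * 729.7510 / (10805.0240e6 * 0.00973) * 1000
Stretch = 291.2 mm


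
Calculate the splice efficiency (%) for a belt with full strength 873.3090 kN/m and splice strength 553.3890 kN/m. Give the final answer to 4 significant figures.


Eff = 553.3890 / 873.3090 * 100
Eff = 63.37 %


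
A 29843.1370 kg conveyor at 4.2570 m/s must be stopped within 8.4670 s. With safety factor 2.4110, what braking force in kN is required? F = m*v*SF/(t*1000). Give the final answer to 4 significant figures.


F = 29843.1370 * 4.2570 / 8.4670 * 2.4110 / 1000
F = 36.18 kN


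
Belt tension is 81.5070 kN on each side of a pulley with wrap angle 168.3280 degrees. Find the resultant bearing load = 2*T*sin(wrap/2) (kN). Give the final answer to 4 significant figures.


F = 2 * 81.5070 * sin(168.3280/2 deg)
F = 162.2 kN


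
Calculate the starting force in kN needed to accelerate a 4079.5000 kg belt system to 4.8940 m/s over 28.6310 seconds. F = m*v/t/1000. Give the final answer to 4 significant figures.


F = 4079.5000 * 4.8940 / 28.6310 / 1000
F = 0.6973 kN


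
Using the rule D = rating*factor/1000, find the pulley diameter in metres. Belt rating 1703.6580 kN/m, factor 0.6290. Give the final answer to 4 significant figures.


D = 1703.6580 * 0.6290 / 1000
D = 1.072 m


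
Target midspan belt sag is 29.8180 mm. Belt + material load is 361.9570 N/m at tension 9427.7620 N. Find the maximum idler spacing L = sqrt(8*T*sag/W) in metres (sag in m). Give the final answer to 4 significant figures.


sag = 29.8180/1000 = 0.029818 m
L = sqrt(8 * 9427.7620 * 0.029818 / 361.9570)
L = 2.493 m


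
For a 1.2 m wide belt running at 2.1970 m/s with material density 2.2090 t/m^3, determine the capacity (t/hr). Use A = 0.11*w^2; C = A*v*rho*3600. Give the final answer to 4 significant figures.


A = 0.11 * 1.2^2 = 0.1584 m^2
C = 0.1584 * 2.1970 * 2.2090 * 3600
C = 2767 t/hr


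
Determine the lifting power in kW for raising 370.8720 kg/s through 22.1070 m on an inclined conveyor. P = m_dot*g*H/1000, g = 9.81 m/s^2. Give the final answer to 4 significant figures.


P = 370.8720 * 9.81 * 22.1070 / 1000
P = 80.43 kW


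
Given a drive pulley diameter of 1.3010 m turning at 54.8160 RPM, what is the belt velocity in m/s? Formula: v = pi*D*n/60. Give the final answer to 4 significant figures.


v = pi * 1.3010 * 54.8160 / 60
v = 3.734 m/s


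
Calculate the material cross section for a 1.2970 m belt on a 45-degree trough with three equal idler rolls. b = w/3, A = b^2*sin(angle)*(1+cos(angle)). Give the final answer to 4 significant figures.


b = 1.2970/3 = 0.432333 m
A = 0.432333^2 * sin(45 deg) * (1 + cos(45 deg))
A = 0.2256 m^2


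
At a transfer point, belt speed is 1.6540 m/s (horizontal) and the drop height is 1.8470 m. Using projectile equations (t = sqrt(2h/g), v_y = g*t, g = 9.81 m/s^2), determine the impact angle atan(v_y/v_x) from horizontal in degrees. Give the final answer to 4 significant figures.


t = sqrt(2*1.8470/9.81) = 0.61364 s
v_y = 9.81 * 0.61364 = 6.01981 m/s
angle = atan(6.01981 / 1.6540) = 74.64 deg


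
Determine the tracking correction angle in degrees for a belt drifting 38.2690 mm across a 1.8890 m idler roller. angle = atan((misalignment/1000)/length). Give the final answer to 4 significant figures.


misalign_m = 38.2690 / 1000 = 0.038269 m
angle = atan(0.038269 / 1.8890)
angle = 1.161 deg


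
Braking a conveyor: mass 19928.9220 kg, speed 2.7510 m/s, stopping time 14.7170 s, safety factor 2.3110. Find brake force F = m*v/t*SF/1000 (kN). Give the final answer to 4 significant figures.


F = 19928.9220 * 2.7510 / 14.7170 * 2.3110 / 1000
F = 8.609 kN


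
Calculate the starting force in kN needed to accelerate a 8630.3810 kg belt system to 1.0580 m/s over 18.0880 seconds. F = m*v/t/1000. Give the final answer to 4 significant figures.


F = 8630.3810 * 1.0580 / 18.0880 / 1000
F = 0.5048 kN


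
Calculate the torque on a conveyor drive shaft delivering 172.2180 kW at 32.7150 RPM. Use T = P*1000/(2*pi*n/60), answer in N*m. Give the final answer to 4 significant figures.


omega = 2*pi*32.7150/60 = 3.42591 rad/s
T = 172.2180*1000 / 3.42591
T = 50270 N*m


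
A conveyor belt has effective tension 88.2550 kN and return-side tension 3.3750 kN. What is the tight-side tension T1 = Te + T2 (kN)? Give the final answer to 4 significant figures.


T1 = Te + T2 = 88.2550 + 3.3750
T1 = 91.63 kN


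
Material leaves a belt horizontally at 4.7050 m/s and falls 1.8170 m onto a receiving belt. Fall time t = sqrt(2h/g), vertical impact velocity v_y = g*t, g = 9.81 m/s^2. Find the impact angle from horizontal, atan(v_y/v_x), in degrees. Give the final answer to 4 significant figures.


t = sqrt(2*1.8170/9.81) = 0.608636 s
v_y = 9.81 * 0.608636 = 5.97072 m/s
angle = atan(5.97072 / 4.7050) = 51.76 deg


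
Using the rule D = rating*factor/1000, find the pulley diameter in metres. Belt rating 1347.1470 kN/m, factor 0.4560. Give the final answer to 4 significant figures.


D = 1347.1470 * 0.4560 / 1000
D = 0.6143 m


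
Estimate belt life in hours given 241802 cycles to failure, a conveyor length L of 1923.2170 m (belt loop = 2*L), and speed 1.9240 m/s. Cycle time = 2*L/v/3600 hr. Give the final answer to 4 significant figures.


cycle_time = 2 * 1923.2170 / 1.9240 / 3600 = 0.555329 hr
life = 241802 * 0.555329 = 134300 hours


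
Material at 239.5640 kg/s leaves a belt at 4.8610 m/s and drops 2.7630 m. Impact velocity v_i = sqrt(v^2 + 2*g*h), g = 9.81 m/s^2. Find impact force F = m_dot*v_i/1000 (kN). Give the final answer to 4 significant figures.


v_i = sqrt(4.8610^2 + 2*9.81*2.7630) = 8.82266 m/s
F = 239.5640 * 8.82266 / 1000
F = 2.114 kN


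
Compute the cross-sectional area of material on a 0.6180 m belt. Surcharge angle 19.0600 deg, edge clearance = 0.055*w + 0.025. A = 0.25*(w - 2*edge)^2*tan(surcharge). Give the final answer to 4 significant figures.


edge = 0.055*0.6180 + 0.025 = 0.05899 m
ew = 0.6180 - 2*0.05899 = 0.50002 m
A = 0.25 * 0.50002^2 * tan(19.0600 deg)
A = 0.02160 m^2


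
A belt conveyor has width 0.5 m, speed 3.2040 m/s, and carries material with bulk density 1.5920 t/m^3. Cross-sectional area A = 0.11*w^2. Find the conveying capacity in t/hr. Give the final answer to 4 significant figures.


A = 0.11 * 0.5^2 = 0.0275 m^2
C = 0.0275 * 3.2040 * 1.5920 * 3600
C = 505.0 t/hr


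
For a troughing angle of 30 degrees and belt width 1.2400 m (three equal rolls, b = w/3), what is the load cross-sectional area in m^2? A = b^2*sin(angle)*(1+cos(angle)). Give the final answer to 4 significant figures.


b = 1.2400/3 = 0.413333 m
A = 0.413333^2 * sin(30 deg) * (1 + cos(30 deg))
A = 0.1594 m^2


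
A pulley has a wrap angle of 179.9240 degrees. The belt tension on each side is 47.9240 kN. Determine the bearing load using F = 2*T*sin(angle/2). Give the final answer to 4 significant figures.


F = 2 * 47.9240 * sin(179.9240/2 deg)
F = 95.85 kN


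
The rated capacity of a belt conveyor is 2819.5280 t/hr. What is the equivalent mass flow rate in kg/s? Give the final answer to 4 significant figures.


m_dot = 2819.5280 * 1000 / 3600
m_dot = 783.2 kg/s


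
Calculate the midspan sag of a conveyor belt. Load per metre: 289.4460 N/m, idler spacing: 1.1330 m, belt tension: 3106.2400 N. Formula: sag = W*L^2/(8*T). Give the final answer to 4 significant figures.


sag = 289.4460 * 1.1330^2 / (8 * 3106.2400)
sag = 0.01495 m


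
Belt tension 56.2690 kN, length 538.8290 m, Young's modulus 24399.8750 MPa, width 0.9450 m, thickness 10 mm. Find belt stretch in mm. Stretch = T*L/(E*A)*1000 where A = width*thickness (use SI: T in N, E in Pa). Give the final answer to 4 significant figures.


A = 0.9450 * 0.01 = 0.00945 m^2
Stretch = 56.2690*1000 * 538.8290 / (24399.8750e6 * 0.00945) * 1000
Stretch = 131.5 mm


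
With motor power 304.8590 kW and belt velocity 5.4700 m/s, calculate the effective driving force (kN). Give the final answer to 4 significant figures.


Te = P / v = 304.8590 / 5.4700
Te = 55.73 kN


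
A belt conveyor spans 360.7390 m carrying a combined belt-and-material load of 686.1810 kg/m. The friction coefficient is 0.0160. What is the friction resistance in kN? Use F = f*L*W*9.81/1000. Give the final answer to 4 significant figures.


F = 0.0160 * 360.7390 * 686.1810 * 9.81 / 1000
F = 38.85 kN


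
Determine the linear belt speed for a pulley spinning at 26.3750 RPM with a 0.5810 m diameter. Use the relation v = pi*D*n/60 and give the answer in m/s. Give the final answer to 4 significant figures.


v = pi * 0.5810 * 26.3750 / 60
v = 0.8024 m/s


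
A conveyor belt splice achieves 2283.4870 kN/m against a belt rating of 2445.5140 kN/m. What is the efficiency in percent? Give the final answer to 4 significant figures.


Eff = 2283.4870 / 2445.5140 * 100
Eff = 93.37 %


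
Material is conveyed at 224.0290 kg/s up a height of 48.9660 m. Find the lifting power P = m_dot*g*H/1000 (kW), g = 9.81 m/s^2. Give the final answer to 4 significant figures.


P = 224.0290 * 9.81 * 48.9660 / 1000
P = 107.6 kW


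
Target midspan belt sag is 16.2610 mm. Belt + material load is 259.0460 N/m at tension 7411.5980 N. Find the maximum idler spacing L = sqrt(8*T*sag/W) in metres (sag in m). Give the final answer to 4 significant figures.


sag = 16.2610/1000 = 0.016261 m
L = sqrt(8 * 7411.5980 * 0.016261 / 259.0460)
L = 1.929 m


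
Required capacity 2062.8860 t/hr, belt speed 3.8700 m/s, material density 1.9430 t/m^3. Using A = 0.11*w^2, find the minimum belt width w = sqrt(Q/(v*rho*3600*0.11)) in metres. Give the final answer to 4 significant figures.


A_req = 2062.8860 / (3.8700 * 1.9430 * 3600) = 0.076206 m^2
w = sqrt(0.076206 / 0.11)
w = 0.8323 m


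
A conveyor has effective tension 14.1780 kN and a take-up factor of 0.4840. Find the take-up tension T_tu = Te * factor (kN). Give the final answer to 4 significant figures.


T_tu = 14.1780 * 0.4840
T_tu = 6.862 kN


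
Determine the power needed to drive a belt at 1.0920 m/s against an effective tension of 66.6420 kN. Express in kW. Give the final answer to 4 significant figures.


P = Te * v = 66.6420 * 1.0920
P = 72.77 kW


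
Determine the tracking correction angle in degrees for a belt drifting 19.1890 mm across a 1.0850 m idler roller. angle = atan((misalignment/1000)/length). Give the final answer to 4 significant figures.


misalign_m = 19.1890 / 1000 = 0.019189 m
angle = atan(0.019189 / 1.0850)
angle = 1.013 deg


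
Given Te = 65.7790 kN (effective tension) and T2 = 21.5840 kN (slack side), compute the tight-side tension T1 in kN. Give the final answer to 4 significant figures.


T1 = Te + T2 = 65.7790 + 21.5840
T1 = 87.36 kN


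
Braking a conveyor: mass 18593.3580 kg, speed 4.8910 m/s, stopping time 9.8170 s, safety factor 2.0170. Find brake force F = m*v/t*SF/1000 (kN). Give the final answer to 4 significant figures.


F = 18593.3580 * 4.8910 / 9.8170 * 2.0170 / 1000
F = 18.68 kN


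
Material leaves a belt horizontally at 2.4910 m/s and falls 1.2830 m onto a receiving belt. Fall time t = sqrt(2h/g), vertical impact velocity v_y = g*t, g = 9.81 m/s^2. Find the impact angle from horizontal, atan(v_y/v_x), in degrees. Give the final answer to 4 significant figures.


t = sqrt(2*1.2830/9.81) = 0.511439 s
v_y = 9.81 * 0.511439 = 5.01722 m/s
angle = atan(5.01722 / 2.4910) = 63.60 deg


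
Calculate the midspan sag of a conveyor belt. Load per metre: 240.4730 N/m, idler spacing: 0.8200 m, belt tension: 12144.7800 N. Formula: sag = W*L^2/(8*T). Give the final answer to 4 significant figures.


sag = 240.4730 * 0.8200^2 / (8 * 12144.7800)
sag = 0.001664 m


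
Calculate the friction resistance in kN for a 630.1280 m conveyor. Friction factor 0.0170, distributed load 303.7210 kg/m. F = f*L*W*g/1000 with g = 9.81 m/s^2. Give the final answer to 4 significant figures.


F = 0.0170 * 630.1280 * 303.7210 * 9.81 / 1000
F = 31.92 kN


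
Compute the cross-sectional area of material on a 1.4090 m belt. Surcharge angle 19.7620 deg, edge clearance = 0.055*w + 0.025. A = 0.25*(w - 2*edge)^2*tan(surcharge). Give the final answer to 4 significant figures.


edge = 0.055*1.4090 + 0.025 = 0.102495 m
ew = 1.4090 - 2*0.102495 = 1.20401 m
A = 0.25 * 1.20401^2 * tan(19.7620 deg)
A = 0.1302 m^2


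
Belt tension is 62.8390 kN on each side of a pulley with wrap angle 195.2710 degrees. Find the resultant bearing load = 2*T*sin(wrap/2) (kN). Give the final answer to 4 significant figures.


F = 2 * 62.8390 * sin(195.2710/2 deg)
F = 124.6 kN


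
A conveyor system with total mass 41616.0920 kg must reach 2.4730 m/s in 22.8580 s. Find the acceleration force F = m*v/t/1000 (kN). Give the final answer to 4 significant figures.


F = 41616.0920 * 2.4730 / 22.8580 / 1000
F = 4.502 kN


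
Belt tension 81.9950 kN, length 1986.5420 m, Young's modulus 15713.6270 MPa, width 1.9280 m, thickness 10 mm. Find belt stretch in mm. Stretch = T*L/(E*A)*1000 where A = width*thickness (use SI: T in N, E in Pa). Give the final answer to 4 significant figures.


A = 1.9280 * 0.01 = 0.01928 m^2
Stretch = 81.9950*1000 * 1986.5420 / (15713.6270e6 * 0.01928) * 1000
Stretch = 537.7 mm


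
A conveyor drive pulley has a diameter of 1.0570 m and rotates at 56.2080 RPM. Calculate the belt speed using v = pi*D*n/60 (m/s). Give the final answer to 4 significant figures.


v = pi * 1.0570 * 56.2080 / 60
v = 3.111 m/s


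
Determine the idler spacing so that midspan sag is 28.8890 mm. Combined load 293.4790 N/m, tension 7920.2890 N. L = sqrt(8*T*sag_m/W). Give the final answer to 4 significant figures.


sag = 28.8890/1000 = 0.028889 m
L = sqrt(8 * 7920.2890 * 0.028889 / 293.4790)
L = 2.497 m


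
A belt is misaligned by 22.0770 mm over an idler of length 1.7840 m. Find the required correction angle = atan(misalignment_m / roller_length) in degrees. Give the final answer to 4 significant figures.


misalign_m = 22.0770 / 1000 = 0.022077 m
angle = atan(0.022077 / 1.7840)
angle = 0.7090 deg


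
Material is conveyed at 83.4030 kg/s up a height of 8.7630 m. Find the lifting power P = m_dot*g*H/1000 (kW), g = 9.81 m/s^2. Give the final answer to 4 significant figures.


P = 83.4030 * 9.81 * 8.7630 / 1000
P = 7.170 kW


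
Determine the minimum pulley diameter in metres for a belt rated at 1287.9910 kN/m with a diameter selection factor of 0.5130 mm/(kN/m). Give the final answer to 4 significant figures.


D = 1287.9910 * 0.5130 / 1000
D = 0.6607 m


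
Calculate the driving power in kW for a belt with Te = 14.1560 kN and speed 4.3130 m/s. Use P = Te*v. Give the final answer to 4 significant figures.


P = Te * v = 14.1560 * 4.3130
P = 61.05 kW


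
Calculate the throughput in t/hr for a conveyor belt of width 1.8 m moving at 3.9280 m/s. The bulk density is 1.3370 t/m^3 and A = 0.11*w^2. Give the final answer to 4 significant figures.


A = 0.11 * 1.8^2 = 0.3564 m^2
C = 0.3564 * 3.9280 * 1.3370 * 3600
C = 6738 t/hr


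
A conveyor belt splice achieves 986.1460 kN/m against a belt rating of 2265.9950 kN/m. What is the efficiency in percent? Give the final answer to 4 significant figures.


Eff = 986.1460 / 2265.9950 * 100
Eff = 43.52 %


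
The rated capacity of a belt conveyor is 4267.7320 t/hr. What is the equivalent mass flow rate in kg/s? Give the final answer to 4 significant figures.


m_dot = 4267.7320 * 1000 / 3600
m_dot = 1185 kg/s


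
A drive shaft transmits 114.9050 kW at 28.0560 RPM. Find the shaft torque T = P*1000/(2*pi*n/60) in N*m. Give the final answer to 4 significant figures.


omega = 2*pi*28.0560/60 = 2.93802 rad/s
T = 114.9050*1000 / 2.93802
T = 39110 N*m


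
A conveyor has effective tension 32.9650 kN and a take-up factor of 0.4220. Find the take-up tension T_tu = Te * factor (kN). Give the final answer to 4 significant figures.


T_tu = 32.9650 * 0.4220
T_tu = 13.91 kN


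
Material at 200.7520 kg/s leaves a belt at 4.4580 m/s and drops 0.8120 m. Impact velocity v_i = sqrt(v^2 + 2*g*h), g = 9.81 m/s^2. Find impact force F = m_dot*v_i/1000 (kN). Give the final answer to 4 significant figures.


v_i = sqrt(4.4580^2 + 2*9.81*0.8120) = 5.98374 m/s
F = 200.7520 * 5.98374 / 1000
F = 1.201 kN


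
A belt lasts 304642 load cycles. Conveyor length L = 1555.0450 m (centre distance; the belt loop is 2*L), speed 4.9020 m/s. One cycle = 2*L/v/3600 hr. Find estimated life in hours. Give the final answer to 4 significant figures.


cycle_time = 2 * 1555.0450 / 4.9020 / 3600 = 0.176237 hr
life = 304642 * 0.176237 = 53690 hours


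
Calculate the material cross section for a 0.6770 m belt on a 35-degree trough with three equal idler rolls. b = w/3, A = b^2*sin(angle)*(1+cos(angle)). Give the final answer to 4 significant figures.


b = 0.6770/3 = 0.225667 m
A = 0.225667^2 * sin(35 deg) * (1 + cos(35 deg))
A = 0.05314 m^2


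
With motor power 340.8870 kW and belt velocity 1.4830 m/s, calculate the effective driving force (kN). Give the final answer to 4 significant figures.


Te = P / v = 340.8870 / 1.4830
Te = 229.9 kN


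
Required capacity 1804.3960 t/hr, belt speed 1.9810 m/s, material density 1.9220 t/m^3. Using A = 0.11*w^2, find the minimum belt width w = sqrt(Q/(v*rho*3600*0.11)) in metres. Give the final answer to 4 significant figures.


A_req = 1804.3960 / (1.9810 * 1.9220 * 3600) = 0.131641 m^2
w = sqrt(0.131641 / 0.11)
w = 1.094 m


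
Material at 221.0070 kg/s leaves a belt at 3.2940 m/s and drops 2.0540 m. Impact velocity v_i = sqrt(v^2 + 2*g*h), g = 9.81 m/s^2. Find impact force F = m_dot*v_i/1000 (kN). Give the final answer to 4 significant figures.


v_i = sqrt(3.2940^2 + 2*9.81*2.0540) = 7.15192 m/s
F = 221.0070 * 7.15192 / 1000
F = 1.581 kN


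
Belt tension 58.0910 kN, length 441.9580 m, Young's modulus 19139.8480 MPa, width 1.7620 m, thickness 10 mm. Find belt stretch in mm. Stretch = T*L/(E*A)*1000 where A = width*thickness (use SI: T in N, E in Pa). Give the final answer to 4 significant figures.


A = 1.7620 * 0.01 = 0.01762 m^2
Stretch = 58.0910*1000 * 441.9580 / (19139.8480e6 * 0.01762) * 1000
Stretch = 76.13 mm


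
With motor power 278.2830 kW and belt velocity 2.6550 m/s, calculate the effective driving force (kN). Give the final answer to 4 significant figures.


Te = P / v = 278.2830 / 2.6550
Te = 104.8 kN


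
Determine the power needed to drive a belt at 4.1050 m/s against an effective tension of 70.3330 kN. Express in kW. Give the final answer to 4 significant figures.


P = Te * v = 70.3330 * 4.1050
P = 288.7 kW


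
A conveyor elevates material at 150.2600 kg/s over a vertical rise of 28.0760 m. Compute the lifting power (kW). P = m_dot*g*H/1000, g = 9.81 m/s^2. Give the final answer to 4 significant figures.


P = 150.2600 * 9.81 * 28.0760 / 1000
P = 41.39 kW


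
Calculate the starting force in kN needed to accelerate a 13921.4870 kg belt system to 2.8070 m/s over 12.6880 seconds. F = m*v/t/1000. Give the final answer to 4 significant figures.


F = 13921.4870 * 2.8070 / 12.6880 / 1000
F = 3.080 kN


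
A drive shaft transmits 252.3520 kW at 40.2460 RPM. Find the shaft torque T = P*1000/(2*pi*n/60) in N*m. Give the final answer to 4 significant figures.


omega = 2*pi*40.2460/60 = 4.21455 rad/s
T = 252.3520*1000 / 4.21455
T = 59880 N*m


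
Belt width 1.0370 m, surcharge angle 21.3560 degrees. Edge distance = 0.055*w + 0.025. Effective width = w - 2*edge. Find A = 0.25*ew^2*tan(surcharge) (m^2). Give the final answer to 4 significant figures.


edge = 0.055*1.0370 + 0.025 = 0.082035 m
ew = 1.0370 - 2*0.082035 = 0.87293 m
A = 0.25 * 0.87293^2 * tan(21.3560 deg)
A = 0.07449 m^2


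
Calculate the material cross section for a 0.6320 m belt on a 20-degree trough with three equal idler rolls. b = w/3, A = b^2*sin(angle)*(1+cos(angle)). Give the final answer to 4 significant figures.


b = 0.6320/3 = 0.210667 m
A = 0.210667^2 * sin(20 deg) * (1 + cos(20 deg))
A = 0.02944 m^2


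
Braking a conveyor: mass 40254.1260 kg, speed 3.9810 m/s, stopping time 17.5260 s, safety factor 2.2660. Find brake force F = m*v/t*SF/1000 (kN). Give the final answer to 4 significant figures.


F = 40254.1260 * 3.9810 / 17.5260 * 2.2660 / 1000
F = 20.72 kN


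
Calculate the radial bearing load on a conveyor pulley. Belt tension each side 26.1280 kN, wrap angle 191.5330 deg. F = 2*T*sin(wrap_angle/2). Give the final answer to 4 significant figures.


F = 2 * 26.1280 * sin(191.5330/2 deg)
F = 51.99 kN


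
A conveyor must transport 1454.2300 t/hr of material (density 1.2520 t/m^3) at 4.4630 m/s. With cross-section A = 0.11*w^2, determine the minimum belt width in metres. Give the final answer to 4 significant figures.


A_req = 1454.2300 / (4.4630 * 1.2520 * 3600) = 0.0722935 m^2
w = sqrt(0.0722935 / 0.11)
w = 0.8107 m


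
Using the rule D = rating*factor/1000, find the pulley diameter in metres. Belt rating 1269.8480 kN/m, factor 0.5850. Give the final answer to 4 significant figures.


D = 1269.8480 * 0.5850 / 1000
D = 0.7429 m


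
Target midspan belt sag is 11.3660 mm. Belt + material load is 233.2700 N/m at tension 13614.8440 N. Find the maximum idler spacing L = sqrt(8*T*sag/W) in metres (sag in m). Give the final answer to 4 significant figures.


sag = 11.3660/1000 = 0.011366 m
L = sqrt(8 * 13614.8440 * 0.011366 / 233.2700)
L = 2.304 m


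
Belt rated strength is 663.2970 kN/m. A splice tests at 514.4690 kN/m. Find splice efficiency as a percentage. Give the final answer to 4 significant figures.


Eff = 514.4690 / 663.2970 * 100
Eff = 77.56 %


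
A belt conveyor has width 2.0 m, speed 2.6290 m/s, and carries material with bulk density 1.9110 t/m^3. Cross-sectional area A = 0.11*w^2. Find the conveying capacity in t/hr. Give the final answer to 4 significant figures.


A = 0.11 * 2.0^2 = 0.44 m^2
C = 0.44 * 2.6290 * 1.9110 * 3600
C = 7958 t/hr


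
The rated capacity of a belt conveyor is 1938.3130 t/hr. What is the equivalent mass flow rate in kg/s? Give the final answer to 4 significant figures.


m_dot = 1938.3130 * 1000 / 3600
m_dot = 538.4 kg/s


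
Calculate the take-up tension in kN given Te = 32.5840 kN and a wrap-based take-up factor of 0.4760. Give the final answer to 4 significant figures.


T_tu = 32.5840 * 0.4760
T_tu = 15.51 kN


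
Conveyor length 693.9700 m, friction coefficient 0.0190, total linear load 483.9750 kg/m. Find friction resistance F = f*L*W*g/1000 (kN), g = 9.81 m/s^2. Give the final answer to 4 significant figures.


F = 0.0190 * 693.9700 * 483.9750 * 9.81 / 1000
F = 62.60 kN


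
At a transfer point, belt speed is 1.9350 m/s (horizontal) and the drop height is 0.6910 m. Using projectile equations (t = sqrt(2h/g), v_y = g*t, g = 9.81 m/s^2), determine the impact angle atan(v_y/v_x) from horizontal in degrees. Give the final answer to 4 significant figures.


t = sqrt(2*0.6910/9.81) = 0.375335 s
v_y = 9.81 * 0.375335 = 3.68204 m/s
angle = atan(3.68204 / 1.9350) = 62.28 deg


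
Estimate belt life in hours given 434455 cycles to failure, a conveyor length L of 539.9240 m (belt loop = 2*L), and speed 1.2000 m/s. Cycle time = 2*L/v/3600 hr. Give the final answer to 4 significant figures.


cycle_time = 2 * 539.9240 / 1.2000 / 3600 = 0.249965 hr
life = 434455 * 0.249965 = 108600 hours


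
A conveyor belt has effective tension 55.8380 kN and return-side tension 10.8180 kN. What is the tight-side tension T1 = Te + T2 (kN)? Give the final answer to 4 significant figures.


T1 = Te + T2 = 55.8380 + 10.8180
T1 = 66.66 kN


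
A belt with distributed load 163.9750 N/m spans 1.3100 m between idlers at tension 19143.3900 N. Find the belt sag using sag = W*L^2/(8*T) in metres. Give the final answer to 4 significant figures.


sag = 163.9750 * 1.3100^2 / (8 * 19143.3900)
sag = 0.001837 m


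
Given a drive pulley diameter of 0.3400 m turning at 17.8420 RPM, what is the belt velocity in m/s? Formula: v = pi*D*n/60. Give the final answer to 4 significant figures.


v = pi * 0.3400 * 17.8420 / 60
v = 0.3176 m/s


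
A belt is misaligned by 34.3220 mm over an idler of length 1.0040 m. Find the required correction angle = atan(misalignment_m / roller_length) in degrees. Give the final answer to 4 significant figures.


misalign_m = 34.3220 / 1000 = 0.034322 m
angle = atan(0.034322 / 1.0040)
angle = 1.958 deg


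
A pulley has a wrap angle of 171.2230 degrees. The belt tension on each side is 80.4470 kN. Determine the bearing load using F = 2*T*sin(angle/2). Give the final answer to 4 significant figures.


F = 2 * 80.4470 * sin(171.2230/2 deg)
F = 160.4 kN


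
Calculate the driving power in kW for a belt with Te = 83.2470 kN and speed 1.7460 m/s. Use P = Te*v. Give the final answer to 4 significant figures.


P = Te * v = 83.2470 * 1.7460
P = 145.3 kW


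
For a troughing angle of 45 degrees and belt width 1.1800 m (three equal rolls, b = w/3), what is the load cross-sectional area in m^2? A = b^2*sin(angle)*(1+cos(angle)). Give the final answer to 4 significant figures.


b = 1.1800/3 = 0.393333 m
A = 0.393333^2 * sin(45 deg) * (1 + cos(45 deg))
A = 0.1868 m^2


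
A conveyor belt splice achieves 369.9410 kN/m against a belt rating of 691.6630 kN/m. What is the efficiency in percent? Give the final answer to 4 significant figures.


Eff = 369.9410 / 691.6630 * 100
Eff = 53.49 %


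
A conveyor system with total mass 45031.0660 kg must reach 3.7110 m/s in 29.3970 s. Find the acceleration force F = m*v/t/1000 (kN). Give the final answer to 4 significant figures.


F = 45031.0660 * 3.7110 / 29.3970 / 1000
F = 5.685 kN


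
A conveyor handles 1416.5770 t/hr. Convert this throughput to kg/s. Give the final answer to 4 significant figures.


m_dot = 1416.5770 * 1000 / 3600
m_dot = 393.5 kg/s


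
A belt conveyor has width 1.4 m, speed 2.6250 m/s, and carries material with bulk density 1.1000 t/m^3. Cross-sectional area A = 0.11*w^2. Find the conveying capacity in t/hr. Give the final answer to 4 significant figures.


A = 0.11 * 1.4^2 = 0.2156 m^2
C = 0.2156 * 2.6250 * 1.1000 * 3600
C = 2241 t/hr


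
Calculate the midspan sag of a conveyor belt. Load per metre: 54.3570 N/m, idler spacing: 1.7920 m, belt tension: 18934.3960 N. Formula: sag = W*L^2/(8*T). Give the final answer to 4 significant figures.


sag = 54.3570 * 1.7920^2 / (8 * 18934.3960)
sag = 0.001152 m


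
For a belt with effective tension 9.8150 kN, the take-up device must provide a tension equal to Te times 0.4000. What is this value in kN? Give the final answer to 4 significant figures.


T_tu = 9.8150 * 0.4000
T_tu = 3.926 kN


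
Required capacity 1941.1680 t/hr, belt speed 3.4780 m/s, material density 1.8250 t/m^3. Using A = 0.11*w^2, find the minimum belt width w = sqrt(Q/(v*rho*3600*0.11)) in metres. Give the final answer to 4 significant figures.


A_req = 1941.1680 / (3.4780 * 1.8250 * 3600) = 0.0849509 m^2
w = sqrt(0.0849509 / 0.11)
w = 0.8788 m


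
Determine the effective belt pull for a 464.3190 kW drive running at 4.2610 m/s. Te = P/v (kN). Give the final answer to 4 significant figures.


Te = P / v = 464.3190 / 4.2610
Te = 109.0 kN


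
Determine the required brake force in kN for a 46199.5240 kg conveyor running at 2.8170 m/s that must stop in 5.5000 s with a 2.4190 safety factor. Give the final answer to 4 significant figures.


F = 46199.5240 * 2.8170 / 5.5000 * 2.4190 / 1000
F = 57.24 kN
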